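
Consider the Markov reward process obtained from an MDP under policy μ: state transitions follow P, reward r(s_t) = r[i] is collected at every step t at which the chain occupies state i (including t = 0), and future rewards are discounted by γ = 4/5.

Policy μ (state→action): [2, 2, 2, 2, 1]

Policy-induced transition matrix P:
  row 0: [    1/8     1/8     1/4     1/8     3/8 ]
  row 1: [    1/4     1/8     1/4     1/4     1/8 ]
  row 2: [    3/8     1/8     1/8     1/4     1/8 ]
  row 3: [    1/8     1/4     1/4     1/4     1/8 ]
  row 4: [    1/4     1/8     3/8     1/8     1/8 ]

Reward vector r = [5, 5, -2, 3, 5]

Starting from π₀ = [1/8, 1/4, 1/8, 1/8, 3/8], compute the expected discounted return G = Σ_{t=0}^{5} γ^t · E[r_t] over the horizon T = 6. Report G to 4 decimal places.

t=0: π = [0.1250, 0.2500, 0.1250, 0.1250, 0.3750], E[r] = 3.8750, γ^t·E[r] = 3.875000, running G = 3.875000
t=1: π = [0.2344, 0.1406, 0.2813, 0.1875, 0.1563], E[r] = 2.6563, γ^t·E[r] = 2.125000, running G = 6.000000
t=2: π = [0.2324, 0.1484, 0.2344, 0.2012, 0.1836], E[r] = 2.9570, γ^t·E[r] = 1.892500, running G = 7.892500
t=3: π = [0.2251, 0.1501, 0.2437, 0.1980, 0.1831], E[r] = 2.8984, γ^t·E[r] = 1.484000, running G = 9.376500
t=4: π = [0.2276, 0.1497, 0.2424, 0.1990, 0.1813], E[r] = 2.9050, γ^t·E[r] = 1.189900, running G = 10.566400
t=5: π = [0.2270, 0.1499, 0.2424, 0.1989, 0.1819], E[r] = 2.9057, γ^t·E[r] = 0.952148, running G = 11.518548

G = 11.5185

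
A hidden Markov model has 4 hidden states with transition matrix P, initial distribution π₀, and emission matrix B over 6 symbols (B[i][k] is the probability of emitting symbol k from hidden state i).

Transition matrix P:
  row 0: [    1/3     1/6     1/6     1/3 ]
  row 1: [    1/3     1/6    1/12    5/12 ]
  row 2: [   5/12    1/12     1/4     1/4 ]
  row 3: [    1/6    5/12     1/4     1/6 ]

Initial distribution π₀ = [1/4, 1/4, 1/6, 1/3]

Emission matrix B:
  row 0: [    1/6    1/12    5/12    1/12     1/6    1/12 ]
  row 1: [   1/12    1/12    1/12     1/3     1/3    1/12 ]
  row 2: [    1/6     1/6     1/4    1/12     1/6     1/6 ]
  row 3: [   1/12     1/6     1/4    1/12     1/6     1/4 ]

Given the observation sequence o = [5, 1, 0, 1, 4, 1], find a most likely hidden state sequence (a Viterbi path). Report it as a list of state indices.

path = [3, 2, 0, 3, 1, 3]

t=0: δ = [2.083e-02, 2.083e-02, 2.778e-02, 8.333e-02]  (obs o_0=5)
t=1: δ = [1.157e-03, 2.894e-03, 3.472e-03, 2.315e-03]  ψ = [3, 3, 3, 3]  (obs o_1=1)
t=2: δ = [2.411e-04, 8.038e-05, 1.447e-04, 1.005e-04]  ψ = [2, 3, 2, 1]  (obs o_2=0)
t=3: δ = [6.698e-06, 3.489e-06, 6.698e-06, 1.340e-05]  ψ = [0, 3, 0, 0]  (obs o_3=1)
t=4: δ = [4.651e-07, 1.861e-06, 5.582e-07, 3.721e-07]  ψ = [2, 3, 3, 0]  (obs o_4=4)
t=5: δ = [5.168e-08, 2.584e-08, 2.584e-08, 1.292e-07]  ψ = [1, 1, 1, 1]  (obs o_5=1)
backtrack: best end state = 3; path = [3, 2, 0, 3, 1, 3]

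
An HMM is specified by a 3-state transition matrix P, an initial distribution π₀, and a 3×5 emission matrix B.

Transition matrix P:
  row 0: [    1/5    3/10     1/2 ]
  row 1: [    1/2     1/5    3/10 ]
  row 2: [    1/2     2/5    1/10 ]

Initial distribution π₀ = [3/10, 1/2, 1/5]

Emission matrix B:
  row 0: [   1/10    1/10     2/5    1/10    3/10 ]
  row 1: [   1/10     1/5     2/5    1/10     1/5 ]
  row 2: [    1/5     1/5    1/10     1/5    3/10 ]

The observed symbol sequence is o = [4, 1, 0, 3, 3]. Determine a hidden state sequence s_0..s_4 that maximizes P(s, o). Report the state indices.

t=0: δ = [9.000e-02, 1.000e-01, 6.000e-02]  (obs o_0=4)
t=1: δ = [5.000e-03, 5.400e-03, 9.000e-03]  ψ = [1, 0, 0]  (obs o_1=1)
t=2: δ = [4.500e-04, 3.600e-04, 5.000e-04]  ψ = [2, 2, 0]  (obs o_2=0)
t=3: δ = [2.500e-05, 2.000e-05, 4.500e-05]  ψ = [2, 2, 0]  (obs o_3=3)
t=4: δ = [2.250e-06, 1.800e-06, 2.500e-06]  ψ = [2, 2, 0]  (obs o_4=3)
backtrack: best end state = 2; path = [1, 0, 2, 0, 2]

path = [1, 0, 2, 0, 2]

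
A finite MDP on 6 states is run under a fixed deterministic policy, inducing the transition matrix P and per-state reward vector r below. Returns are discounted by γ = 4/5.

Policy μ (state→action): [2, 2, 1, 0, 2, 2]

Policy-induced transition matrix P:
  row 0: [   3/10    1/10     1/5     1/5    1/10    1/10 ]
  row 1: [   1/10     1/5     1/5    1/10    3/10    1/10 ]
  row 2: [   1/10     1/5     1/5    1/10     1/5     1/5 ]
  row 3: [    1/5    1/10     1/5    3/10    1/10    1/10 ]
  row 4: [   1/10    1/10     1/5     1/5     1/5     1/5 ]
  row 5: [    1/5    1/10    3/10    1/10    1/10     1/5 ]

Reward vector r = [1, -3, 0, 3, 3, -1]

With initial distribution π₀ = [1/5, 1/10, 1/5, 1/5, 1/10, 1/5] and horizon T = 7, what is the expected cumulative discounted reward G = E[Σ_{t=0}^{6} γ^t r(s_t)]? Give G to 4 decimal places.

t=0: π = [0.2000, 0.1000, 0.2000, 0.2000, 0.1000, 0.2000], E[r] = 0.6000, γ^t·E[r] = 0.600000, running G = 0.600000
t=1: π = [0.1800, 0.1300, 0.2200, 0.1700, 0.1500, 0.1500], E[r] = 0.6000, γ^t·E[r] = 0.480000, running G = 1.080000
t=2: π = [0.1680, 0.1350, 0.2150, 0.1670, 0.1630, 0.1520], E[r] = 0.6010, γ^t·E[r] = 0.384640, running G = 1.464640
t=3: π = [0.1655, 0.1350, 0.2152, 0.1665, 0.1648, 0.1530], E[r] = 0.6014, γ^t·E[r] = 0.307917, running G = 1.772557
t=4: π = [0.1651, 0.1350, 0.2153, 0.1663, 0.1650, 0.1533], E[r] = 0.6007, γ^t·E[r] = 0.246039, running G = 2.018595
t=5: π = [0.1650, 0.1350, 0.2153, 0.1663, 0.1650, 0.1534], E[r] = 0.6004, γ^t·E[r] = 0.196750, running G = 2.215345
t=6: π = [0.1650, 0.1350, 0.2153, 0.1663, 0.1650, 0.1534], E[r] = 0.6004, γ^t·E[r] = 0.157383, running G = 2.372728

G = 2.3727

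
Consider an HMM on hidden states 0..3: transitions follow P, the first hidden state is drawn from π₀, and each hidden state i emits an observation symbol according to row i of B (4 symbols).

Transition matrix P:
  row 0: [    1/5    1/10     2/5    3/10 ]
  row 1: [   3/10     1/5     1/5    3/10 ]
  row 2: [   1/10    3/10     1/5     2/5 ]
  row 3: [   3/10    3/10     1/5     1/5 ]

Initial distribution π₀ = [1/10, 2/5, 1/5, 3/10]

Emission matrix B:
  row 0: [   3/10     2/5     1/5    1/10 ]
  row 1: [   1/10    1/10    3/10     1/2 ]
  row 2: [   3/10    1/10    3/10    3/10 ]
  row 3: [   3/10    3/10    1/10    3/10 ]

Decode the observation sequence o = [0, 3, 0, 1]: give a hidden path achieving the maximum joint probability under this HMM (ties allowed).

t=0: δ = [3.000e-02, 4.000e-02, 6.000e-02, 9.000e-02]  (obs o_0=0)
t=1: δ = [2.700e-03, 1.350e-02, 5.400e-03, 7.200e-03]  ψ = [3, 3, 3, 2]  (obs o_1=3)
t=2: δ = [1.215e-03, 2.700e-04, 8.100e-04, 1.215e-03]  ψ = [1, 1, 1, 1]  (obs o_2=0)
t=3: δ = [1.458e-04, 3.645e-05, 4.860e-05, 1.094e-04]  ψ = [3, 3, 0, 0]  (obs o_3=1)
backtrack: best end state = 0; path = [3, 1, 3, 0]

path = [3, 1, 3, 0]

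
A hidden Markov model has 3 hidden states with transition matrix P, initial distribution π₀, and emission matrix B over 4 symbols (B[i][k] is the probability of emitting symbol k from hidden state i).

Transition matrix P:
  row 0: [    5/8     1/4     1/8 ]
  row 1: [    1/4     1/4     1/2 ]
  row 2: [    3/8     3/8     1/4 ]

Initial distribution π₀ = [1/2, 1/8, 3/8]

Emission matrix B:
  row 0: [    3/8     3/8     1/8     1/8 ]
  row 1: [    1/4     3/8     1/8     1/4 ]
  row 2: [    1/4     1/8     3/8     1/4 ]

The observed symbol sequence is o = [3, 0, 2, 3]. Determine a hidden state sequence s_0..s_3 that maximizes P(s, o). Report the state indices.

path = [2, 1, 2, 1]

t=0: δ = [6.250e-02, 3.125e-02, 9.375e-02]  (obs o_0=3)
t=1: δ = [1.465e-02, 8.789e-03, 5.859e-03]  ψ = [0, 2, 2]  (obs o_1=0)
t=2: δ = [1.144e-03, 4.578e-04, 1.648e-03]  ψ = [0, 0, 1]  (obs o_2=2)
t=3: δ = [8.941e-05, 1.545e-04, 1.030e-04]  ψ = [0, 2, 2]  (obs o_3=3)
backtrack: best end state = 1; path = [2, 1, 2, 1]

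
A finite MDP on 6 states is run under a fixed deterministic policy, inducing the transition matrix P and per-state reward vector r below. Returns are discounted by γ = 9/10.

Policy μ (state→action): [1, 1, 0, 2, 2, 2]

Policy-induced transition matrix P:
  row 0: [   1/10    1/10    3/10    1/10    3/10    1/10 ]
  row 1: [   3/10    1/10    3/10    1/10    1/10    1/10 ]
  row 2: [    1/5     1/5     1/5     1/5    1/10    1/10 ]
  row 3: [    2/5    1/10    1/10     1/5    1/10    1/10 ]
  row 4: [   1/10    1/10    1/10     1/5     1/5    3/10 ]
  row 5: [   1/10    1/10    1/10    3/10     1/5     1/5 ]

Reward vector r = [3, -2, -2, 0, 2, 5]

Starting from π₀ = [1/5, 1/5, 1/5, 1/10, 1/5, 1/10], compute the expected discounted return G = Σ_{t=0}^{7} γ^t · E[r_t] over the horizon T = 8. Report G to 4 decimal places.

G = 5.7064

t=0: π = [0.2000, 0.2000, 0.2000, 0.1000, 0.2000, 0.1000], E[r] = 0.7000, γ^t·E[r] = 0.700000, running G = 0.700000
t=1: π = [0.1900, 0.1200, 0.2000, 0.1700, 0.1700, 0.1500], E[r] = 1.0200, γ^t·E[r] = 0.918000, running G = 1.618000
t=2: π = [0.1950, 0.1200, 0.1820, 0.1840, 0.1700, 0.1490], E[r] = 1.0660, γ^t·E[r] = 0.863460, running G = 2.481460
t=3: π = [0.1974, 0.1182, 0.1812, 0.1834, 0.1709, 0.1489], E[r] = 1.0797, γ^t·E[r] = 0.787101, running G = 3.268561
t=4: π = [0.1968, 0.1181, 0.1812, 0.1833, 0.1715, 0.1491], E[r] = 1.0799, γ^t·E[r] = 0.708516, running G = 3.977077
t=5: π = [0.1967, 0.1181, 0.1811, 0.1834, 0.1714, 0.1492], E[r] = 1.0806, γ^t·E[r] = 0.638082, running G = 4.615159
t=6: π = [0.1968, 0.1181, 0.1811, 0.1834, 0.1714, 0.1492], E[r] = 1.0807, γ^t·E[r] = 0.574339, running G = 5.189498
t=7: π = [0.1968, 0.1181, 0.1811, 0.1834, 0.1714, 0.1492], E[r] = 1.0807, γ^t·E[r] = 0.516913, running G = 5.706411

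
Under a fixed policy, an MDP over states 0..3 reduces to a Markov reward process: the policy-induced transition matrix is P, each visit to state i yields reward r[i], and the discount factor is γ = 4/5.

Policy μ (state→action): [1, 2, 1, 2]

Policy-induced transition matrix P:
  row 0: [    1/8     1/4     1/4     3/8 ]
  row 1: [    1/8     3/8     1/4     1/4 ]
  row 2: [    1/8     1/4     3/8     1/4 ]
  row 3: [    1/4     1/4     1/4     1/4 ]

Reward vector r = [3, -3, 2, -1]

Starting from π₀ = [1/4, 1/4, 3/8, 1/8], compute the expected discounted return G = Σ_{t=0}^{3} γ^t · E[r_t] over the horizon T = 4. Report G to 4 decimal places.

G = 0.4529

t=0: π = [0.2500, 0.2500, 0.3750, 0.1250], E[r] = 0.6250, γ^t·E[r] = 0.625000, running G = 0.625000
t=1: π = [0.1406, 0.2813, 0.2969, 0.2813], E[r] = -0.1094, γ^t·E[r] = -0.087500, running G = 0.537500
t=2: π = [0.1602, 0.2852, 0.2871, 0.2676], E[r] = -0.0684, γ^t·E[r] = -0.043750, running G = 0.493750
t=3: π = [0.1584, 0.2856, 0.2859, 0.2700], E[r] = -0.0798, γ^t·E[r] = -0.040875, running G = 0.452875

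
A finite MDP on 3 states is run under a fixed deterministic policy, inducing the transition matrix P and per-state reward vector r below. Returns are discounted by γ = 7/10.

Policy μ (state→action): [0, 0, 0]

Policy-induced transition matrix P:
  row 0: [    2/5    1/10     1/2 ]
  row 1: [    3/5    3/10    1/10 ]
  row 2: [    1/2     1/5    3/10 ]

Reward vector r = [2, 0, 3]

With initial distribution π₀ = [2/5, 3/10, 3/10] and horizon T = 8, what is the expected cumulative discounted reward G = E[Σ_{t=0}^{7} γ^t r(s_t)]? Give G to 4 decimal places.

t=0: π = [0.4000, 0.3000, 0.3000], E[r] = 1.7000, γ^t·E[r] = 1.700000, running G = 1.700000
t=1: π = [0.4900, 0.1900, 0.3200], E[r] = 1.9400, γ^t·E[r] = 1.358000, running G = 3.058000
t=2: π = [0.4700, 0.1700, 0.3600], E[r] = 2.0200, γ^t·E[r] = 0.989800, running G = 4.047800
t=3: π = [0.4700, 0.1700, 0.3600], E[r] = 2.0200, γ^t·E[r] = 0.692860, running G = 4.740660
t=4: π = [0.4700, 0.1700, 0.3600], E[r] = 2.0200, γ^t·E[r] = 0.485002, running G = 5.225662
t=5: π = [0.4700, 0.1700, 0.3600], E[r] = 2.0200, γ^t·E[r] = 0.339501, running G = 5.565163
t=6: π = [0.4700, 0.1700, 0.3600], E[r] = 2.0200, γ^t·E[r] = 0.237651, running G = 5.802814
t=7: π = [0.4700, 0.1700, 0.3600], E[r] = 2.0200, γ^t·E[r] = 0.166356, running G = 5.969170

G = 5.9692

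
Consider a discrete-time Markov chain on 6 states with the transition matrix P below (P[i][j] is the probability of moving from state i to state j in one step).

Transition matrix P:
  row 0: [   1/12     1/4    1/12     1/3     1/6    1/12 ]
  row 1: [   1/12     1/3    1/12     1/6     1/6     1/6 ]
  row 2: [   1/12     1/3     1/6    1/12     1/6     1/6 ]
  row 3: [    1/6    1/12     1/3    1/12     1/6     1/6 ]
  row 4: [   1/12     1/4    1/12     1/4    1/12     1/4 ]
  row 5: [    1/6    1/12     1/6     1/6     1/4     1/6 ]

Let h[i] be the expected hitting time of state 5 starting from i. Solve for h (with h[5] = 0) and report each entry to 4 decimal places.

First-step conditioning: h[5] = 0; for i ≠ 5, h[i] = 1 + Σ_k P[i][k]·h[k].
  h[0] = 1 + 1/12·h[0] + 1/4·h[1] + 1/12·h[2] + 1/3·h[3] + 1/6·h[4]
  h[1] = 1 + 1/12·h[0] + 1/3·h[1] + 1/12·h[2] + 1/6·h[3] + 1/6·h[4]
  h[2] = 1 + 1/12·h[0] + 1/3·h[1] + 1/6·h[2] + 1/12·h[3] + 1/6·h[4]
  h[3] = 1 + 1/6·h[0] + 1/12·h[1] + 1/3·h[2] + 1/12·h[3] + 1/6·h[4]
  h[4] = 1 + 1/12·h[0] + 1/4·h[1] + 1/12·h[2] + 1/4·h[3] + 1/12·h[4]
Solving the 5×5 linear system over states ≠ 5 gives exactly h = [292656/46247, 269880/46247, 269724/46247, 271596/46247, 249252/46247, 0] (h[5] = 0 is the target).

h = [6.3281, 5.8356, 5.8322, 5.8727, 5.3896, 0.0000]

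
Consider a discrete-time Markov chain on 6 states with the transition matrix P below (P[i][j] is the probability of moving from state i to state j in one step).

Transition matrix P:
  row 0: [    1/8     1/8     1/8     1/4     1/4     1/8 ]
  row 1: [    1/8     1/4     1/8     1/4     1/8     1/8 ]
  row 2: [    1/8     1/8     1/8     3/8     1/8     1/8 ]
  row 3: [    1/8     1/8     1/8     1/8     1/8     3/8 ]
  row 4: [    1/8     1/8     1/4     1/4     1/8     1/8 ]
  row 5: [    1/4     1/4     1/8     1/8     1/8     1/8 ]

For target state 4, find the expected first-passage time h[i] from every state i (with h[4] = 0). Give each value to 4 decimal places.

First-step conditioning: h[4] = 0; for i ≠ 4, h[i] = 1 + Σ_k P[i][k]·h[k].
  h[0] = 1 + 1/8·h[0] + 1/8·h[1] + 1/8·h[2] + 1/4·h[3] + 1/8·h[5]
  h[1] = 1 + 1/8·h[0] + 1/4·h[1] + 1/8·h[2] + 1/4·h[3] + 1/8·h[5]
  h[2] = 1 + 1/8·h[0] + 1/8·h[1] + 1/8·h[2] + 3/8·h[3] + 1/8·h[5]
  h[3] = 1 + 1/8·h[0] + 1/8·h[1] + 1/8·h[2] + 1/8·h[3] + 3/8·h[5]
  h[5] = 1 + 1/4·h[0] + 1/4·h[1] + 1/8·h[2] + 1/8·h[3] + 1/8·h[5]
Solving the 5×5 linear system over states ≠ 4 gives exactly h = [16576/2717, 18944/2717, 18936/2717, 18880/2717, 0, 1696/247] (h[4] = 0 is the target).

h = [6.1008, 6.9724, 6.9695, 6.9488, 0.0000, 6.8664]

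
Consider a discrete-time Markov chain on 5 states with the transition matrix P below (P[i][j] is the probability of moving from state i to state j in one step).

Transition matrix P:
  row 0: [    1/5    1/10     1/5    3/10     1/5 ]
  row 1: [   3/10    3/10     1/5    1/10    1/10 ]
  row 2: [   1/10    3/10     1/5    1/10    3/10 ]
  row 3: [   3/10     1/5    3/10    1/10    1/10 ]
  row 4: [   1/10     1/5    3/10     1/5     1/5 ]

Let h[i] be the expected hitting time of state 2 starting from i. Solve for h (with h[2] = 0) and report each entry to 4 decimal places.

First-step conditioning: h[2] = 0; for i ≠ 2, h[i] = 1 + Σ_k P[i][k]·h[k].
  h[0] = 1 + 1/5·h[0] + 1/10·h[1] + 3/10·h[3] + 1/5·h[4]
  h[1] = 1 + 3/10·h[0] + 3/10·h[1] + 1/10·h[3] + 1/10·h[4]
  h[3] = 1 + 3/10·h[0] + 1/5·h[1] + 1/10·h[3] + 1/10·h[4]
  h[4] = 1 + 1/10·h[0] + 1/5·h[1] + 1/5·h[3] + 1/5·h[4]
Solving the 4×4 linear system over states ≠ 2 gives exactly h = [654/155, 404/93, 0, 606/155, 1786/465] (h[2] = 0 is the target).

h = [4.2194, 4.3441, 0.0000, 3.9097, 3.8409]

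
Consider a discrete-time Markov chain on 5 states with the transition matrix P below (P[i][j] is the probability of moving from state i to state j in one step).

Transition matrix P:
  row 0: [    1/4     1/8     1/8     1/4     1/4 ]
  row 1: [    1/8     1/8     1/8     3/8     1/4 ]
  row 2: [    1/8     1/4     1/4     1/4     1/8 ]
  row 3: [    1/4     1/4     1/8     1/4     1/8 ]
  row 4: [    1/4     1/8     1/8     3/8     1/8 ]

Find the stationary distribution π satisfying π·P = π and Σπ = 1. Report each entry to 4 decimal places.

π = [0.2097, 0.1796, 0.1429, 0.2942, 0.1737]

Balance equations π_j = Σ_i π_i·P[i][j]:
  π_0 = 1/4·π_0 + 1/8·π_1 + 1/8·π_2 + 1/4·π_3 + 1/4·π_4
  π_1 = 1/8·π_0 + 1/8·π_1 + 1/4·π_2 + 1/4·π_3 + 1/8·π_4
  π_2 = 1/8·π_0 + 1/8·π_1 + 1/4·π_2 + 1/8·π_3 + 1/8·π_4
  π_3 = 1/4·π_0 + 3/8·π_1 + 1/4·π_2 + 1/4·π_3 + 3/8·π_4
  normalize: π_0 + π_1 + π_2 + π_3 + π_4 = 1
Solving the linear system gives exactly π = [844/4025, 723/4025, 1/7, 1184/4025, 699/4025].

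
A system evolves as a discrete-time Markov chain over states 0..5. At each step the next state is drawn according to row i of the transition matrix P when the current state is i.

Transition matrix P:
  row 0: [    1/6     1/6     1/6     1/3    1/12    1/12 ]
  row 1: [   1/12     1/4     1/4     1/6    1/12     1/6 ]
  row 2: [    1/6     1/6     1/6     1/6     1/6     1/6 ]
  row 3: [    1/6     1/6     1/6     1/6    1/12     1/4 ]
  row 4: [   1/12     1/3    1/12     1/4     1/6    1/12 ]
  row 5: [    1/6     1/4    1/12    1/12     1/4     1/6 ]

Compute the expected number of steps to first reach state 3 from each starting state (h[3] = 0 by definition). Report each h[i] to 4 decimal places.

h = [4.3880, 5.3840, 5.2692, 0.0000, 4.8879, 5.6861]

First-step conditioning: h[3] = 0; for i ≠ 3, h[i] = 1 + Σ_k P[i][k]·h[k].
  h[0] = 1 + 1/6·h[0] + 1/6·h[1] + 1/6·h[2] + 1/12·h[4] + 1/12·h[5]
  h[1] = 1 + 1/12·h[0] + 1/4·h[1] + 1/4·h[2] + 1/12·h[4] + 1/6·h[5]
  h[2] = 1 + 1/6·h[0] + 1/6·h[1] + 1/6·h[2] + 1/6·h[4] + 1/6·h[5]
  h[4] = 1 + 1/12·h[0] + 1/3·h[1] + 1/12·h[2] + 1/6·h[4] + 1/12·h[5]
  h[5] = 1 + 1/6·h[0] + 1/4·h[1] + 1/12·h[2] + 1/4·h[4] + 1/6·h[5]
Solving the 5×5 linear system over states ≠ 3 gives exactly h = [19224/4381, 9072/1685, 115422/21905, 0, 21414/4381, 124554/21905] (h[3] = 0 is the target).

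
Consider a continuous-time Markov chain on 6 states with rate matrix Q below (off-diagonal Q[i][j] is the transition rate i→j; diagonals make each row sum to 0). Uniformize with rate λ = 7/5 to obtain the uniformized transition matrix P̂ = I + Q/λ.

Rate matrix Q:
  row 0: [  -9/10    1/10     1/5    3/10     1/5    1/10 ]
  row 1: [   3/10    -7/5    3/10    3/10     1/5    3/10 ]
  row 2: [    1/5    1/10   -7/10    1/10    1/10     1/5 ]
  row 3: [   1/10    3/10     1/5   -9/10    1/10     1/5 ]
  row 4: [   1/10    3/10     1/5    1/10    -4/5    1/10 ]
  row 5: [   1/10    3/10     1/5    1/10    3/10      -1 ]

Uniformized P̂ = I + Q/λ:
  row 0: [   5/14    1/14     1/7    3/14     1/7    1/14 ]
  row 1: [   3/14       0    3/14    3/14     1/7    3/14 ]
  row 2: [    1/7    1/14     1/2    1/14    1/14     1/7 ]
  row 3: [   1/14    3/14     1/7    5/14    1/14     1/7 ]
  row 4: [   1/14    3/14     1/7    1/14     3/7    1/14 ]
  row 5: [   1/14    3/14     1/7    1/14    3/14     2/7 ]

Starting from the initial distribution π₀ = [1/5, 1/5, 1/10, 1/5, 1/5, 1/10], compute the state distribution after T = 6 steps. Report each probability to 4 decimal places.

π = [0.1498, 0.1310, 0.2366, 0.1563, 0.1758, 0.1505]

t=0: π = [0.2000, 0.2000, 0.1000, 0.2000, 0.2000, 0.1000]
t=1: π = [0.1643, 0.1286, 0.1929, 0.1857, 0.1857, 0.1429]
t=2: π = [0.1505, 0.1357, 0.2209, 0.1663, 0.1791, 0.1474]
t=3: π = [0.1496, 0.1321, 0.2315, 0.1598, 0.1769, 0.1501]
t=4: π = [0.1496, 0.1315, 0.2350, 0.1573, 0.1762, 0.1504]
t=5: π = [0.1497, 0.1312, 0.2362, 0.1565, 0.1759, 0.1505]
t=6: π = [0.1498, 0.1310, 0.2366, 0.1563, 0.1758, 0.1505]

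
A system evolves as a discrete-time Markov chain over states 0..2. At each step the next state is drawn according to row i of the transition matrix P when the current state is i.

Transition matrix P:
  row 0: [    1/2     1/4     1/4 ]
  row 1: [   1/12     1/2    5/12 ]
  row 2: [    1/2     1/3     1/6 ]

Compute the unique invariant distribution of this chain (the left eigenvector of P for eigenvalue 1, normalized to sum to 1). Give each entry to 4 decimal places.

Balance equations π_j = Σ_i π_i·P[i][j]:
  π_0 = 1/2·π_0 + 1/12·π_1 + 1/2·π_2
  π_1 = 1/4·π_0 + 1/2·π_1 + 1/3·π_2
  normalize: π_0 + π_1 + π_2 = 1
Solving the linear system gives exactly π = [8/23, 42/115, 33/115].

π = [0.3478, 0.3652, 0.2870]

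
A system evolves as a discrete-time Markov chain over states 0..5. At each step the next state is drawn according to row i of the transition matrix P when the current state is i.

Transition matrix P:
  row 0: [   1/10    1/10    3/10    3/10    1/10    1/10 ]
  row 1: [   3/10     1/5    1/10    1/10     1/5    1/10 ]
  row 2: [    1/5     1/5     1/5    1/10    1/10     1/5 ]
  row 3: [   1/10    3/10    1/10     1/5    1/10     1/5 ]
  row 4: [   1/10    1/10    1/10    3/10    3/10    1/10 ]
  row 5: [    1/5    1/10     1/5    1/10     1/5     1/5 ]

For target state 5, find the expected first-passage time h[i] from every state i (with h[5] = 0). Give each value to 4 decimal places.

h = [7.2231, 7.4723, 6.6824, 6.7101, 7.3583, 0.0000]

First-step conditioning: h[5] = 0; for i ≠ 5, h[i] = 1 + Σ_k P[i][k]·h[k].
  h[0] = 1 + 1/10·h[0] + 1/10·h[1] + 3/10·h[2] + 3/10·h[3] + 1/10·h[4]
  h[1] = 1 + 3/10·h[0] + 1/5·h[1] + 1/10·h[2] + 1/10·h[3] + 1/5·h[4]
  h[2] = 1 + 1/5·h[0] + 1/5·h[1] + 1/5·h[2] + 1/10·h[3] + 1/10·h[4]
  h[3] = 1 + 1/10·h[0] + 3/10·h[1] + 1/10·h[2] + 1/5·h[3] + 1/10·h[4]
  h[4] = 1 + 1/10·h[0] + 1/10·h[1] + 1/10·h[2] + 3/10·h[3] + 3/10·h[4]
Solving the 5×5 linear system over states ≠ 5 gives exactly h = [4435/614, 2294/307, 4103/614, 2060/307, 2259/307, 0] (h[5] = 0 is the target).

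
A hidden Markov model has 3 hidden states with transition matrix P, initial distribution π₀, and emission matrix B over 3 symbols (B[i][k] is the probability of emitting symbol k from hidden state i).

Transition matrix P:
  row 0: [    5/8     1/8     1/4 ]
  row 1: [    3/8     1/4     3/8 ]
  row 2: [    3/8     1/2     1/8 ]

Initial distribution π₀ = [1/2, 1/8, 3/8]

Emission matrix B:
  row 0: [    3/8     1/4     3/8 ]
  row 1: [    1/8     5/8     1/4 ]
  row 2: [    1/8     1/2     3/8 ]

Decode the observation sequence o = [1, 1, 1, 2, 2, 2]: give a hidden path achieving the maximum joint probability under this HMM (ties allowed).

t=0: δ = [1.250e-01, 7.812e-02, 1.875e-01]  (obs o_0=1)
t=1: δ = [1.953e-02, 5.859e-02, 1.562e-02]  ψ = [0, 2, 0]  (obs o_1=1)
t=2: δ = [5.493e-03, 9.155e-03, 1.099e-02]  ψ = [1, 1, 1]  (obs o_2=1)
t=3: δ = [1.545e-03, 1.373e-03, 1.287e-03]  ψ = [2, 2, 1]  (obs o_3=2)
t=4: δ = [3.621e-04, 1.609e-04, 1.931e-04]  ψ = [0, 2, 1]  (obs o_4=2)
t=5: δ = [8.487e-05, 2.414e-05, 3.395e-05]  ψ = [0, 2, 0]  (obs o_5=2)
backtrack: best end state = 0; path = [2, 1, 2, 0, 0, 0]

path = [2, 1, 2, 0, 0, 0]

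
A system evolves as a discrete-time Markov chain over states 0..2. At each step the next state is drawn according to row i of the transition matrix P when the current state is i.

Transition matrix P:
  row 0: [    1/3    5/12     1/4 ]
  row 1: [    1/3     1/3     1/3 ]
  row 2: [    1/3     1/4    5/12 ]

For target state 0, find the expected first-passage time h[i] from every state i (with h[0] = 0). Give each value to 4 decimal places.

h = [0.0000, 3.0000, 3.0000]

First-step conditioning: h[0] = 0; for i ≠ 0, h[i] = 1 + Σ_k P[i][k]·h[k].
  h[1] = 1 + 1/3·h[1] + 1/3·h[2]
  h[2] = 1 + 1/4·h[1] + 5/12·h[2]
Solving the 2×2 linear system over states ≠ 0 gives exactly h = [0, 3, 3] (h[0] = 0 is the target).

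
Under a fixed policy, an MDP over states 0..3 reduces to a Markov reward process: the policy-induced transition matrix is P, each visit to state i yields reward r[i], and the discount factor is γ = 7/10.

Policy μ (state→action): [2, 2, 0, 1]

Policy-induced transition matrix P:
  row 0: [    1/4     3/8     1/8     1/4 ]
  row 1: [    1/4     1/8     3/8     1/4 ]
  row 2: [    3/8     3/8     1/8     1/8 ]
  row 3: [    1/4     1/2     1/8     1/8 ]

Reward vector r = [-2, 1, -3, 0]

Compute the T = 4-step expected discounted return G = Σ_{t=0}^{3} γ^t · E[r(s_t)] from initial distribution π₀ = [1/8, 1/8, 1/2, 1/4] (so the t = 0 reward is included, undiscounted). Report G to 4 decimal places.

G = -2.8508

t=0: π = [0.1250, 0.1250, 0.5000, 0.2500], E[r] = -1.6250, γ^t·E[r] = -1.625000, running G = -1.625000
t=1: π = [0.3125, 0.3750, 0.1563, 0.1563], E[r] = -0.7188, γ^t·E[r] = -0.503125, running G = -2.128125
t=2: π = [0.2695, 0.3008, 0.2188, 0.2109], E[r] = -0.8945, γ^t·E[r] = -0.438320, running G = -2.566445
t=3: π = [0.2773, 0.3262, 0.2002, 0.1963], E[r] = -0.8291, γ^t·E[r] = -0.284382, running G = -2.850827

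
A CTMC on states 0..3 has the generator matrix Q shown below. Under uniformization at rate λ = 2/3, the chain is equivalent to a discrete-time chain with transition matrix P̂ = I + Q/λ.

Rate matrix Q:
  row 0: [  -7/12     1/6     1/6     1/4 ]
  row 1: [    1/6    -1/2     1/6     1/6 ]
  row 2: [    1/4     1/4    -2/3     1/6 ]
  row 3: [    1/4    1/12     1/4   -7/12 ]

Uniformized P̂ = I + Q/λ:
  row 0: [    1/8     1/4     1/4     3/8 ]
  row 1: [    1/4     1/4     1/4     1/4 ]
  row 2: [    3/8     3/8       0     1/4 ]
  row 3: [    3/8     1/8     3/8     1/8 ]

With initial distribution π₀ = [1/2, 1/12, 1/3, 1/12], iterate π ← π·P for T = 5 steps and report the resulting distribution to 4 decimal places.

π = [0.2756, 0.2468, 0.2248, 0.2528]

t=0: π = [0.5000, 0.0833, 0.3333, 0.0833]
t=1: π = [0.2396, 0.2813, 0.1771, 0.3021]
t=2: π = [0.2799, 0.2344, 0.2435, 0.2422]
t=3: π = [0.2757, 0.2502, 0.2194, 0.2547]
t=4: π = [0.2748, 0.2456, 0.2270, 0.2526]
t=5: π = [0.2756, 0.2468, 0.2248, 0.2528]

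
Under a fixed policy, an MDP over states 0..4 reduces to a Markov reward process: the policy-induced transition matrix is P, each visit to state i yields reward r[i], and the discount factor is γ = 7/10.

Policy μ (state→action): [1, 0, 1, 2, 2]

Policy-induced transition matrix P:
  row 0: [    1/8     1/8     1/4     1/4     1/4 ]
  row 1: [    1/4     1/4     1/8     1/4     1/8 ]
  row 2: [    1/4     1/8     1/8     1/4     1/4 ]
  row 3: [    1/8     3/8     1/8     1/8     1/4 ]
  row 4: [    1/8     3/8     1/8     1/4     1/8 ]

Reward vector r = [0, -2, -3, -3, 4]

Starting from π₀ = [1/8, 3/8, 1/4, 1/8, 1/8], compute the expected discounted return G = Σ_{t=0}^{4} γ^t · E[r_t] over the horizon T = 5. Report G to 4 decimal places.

t=0: π = [0.1250, 0.3750, 0.2500, 0.1250, 0.1250], E[r] = -1.3750, γ^t·E[r] = -1.375000, running G = -1.375000
t=1: π = [0.2031, 0.2344, 0.1406, 0.2344, 0.1875], E[r] = -0.8438, γ^t·E[r] = -0.590625, running G = -1.965625
t=2: π = [0.1719, 0.2598, 0.1504, 0.2207, 0.1973], E[r] = -0.8438, γ^t·E[r] = -0.413438, running G = -2.379063
t=3: π = [0.1763, 0.2620, 0.1465, 0.2224, 0.1929], E[r] = -0.8591, γ^t·E[r] = -0.294682, running G = -2.673744
t=4: π = [0.1761, 0.2616, 0.1470, 0.2222, 0.1931], E[r] = -0.8582, γ^t·E[r] = -0.206065, running G = -2.879809

G = -2.8798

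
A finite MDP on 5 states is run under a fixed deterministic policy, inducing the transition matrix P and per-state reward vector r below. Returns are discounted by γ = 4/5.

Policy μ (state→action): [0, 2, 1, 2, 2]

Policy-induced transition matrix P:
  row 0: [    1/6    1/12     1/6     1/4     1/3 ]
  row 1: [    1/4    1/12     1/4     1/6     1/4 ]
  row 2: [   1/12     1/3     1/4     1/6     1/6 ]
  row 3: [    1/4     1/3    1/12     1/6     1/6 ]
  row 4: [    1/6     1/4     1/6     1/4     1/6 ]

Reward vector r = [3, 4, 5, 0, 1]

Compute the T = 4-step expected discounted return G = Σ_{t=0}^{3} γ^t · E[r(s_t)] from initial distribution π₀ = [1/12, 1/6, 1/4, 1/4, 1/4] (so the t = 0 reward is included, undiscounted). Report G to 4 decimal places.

G = 7.4671

t=0: π = [0.0833, 0.1667, 0.2500, 0.2500, 0.2500], E[r] = 2.4167, γ^t·E[r] = 2.416667, running G = 2.416667
t=1: π = [0.1806, 0.2500, 0.1806, 0.1944, 0.1944], E[r] = 2.6389, γ^t·E[r] = 2.111111, running G = 4.527778
t=2: π = [0.1887, 0.2095, 0.1863, 0.1979, 0.2176], E[r] = 2.5532, γ^t·E[r] = 1.634074, running G = 6.161852
t=3: π = [0.1851, 0.2157, 0.1832, 0.2005, 0.2156], E[r] = 2.5493, γ^t·E[r] = 1.305235, running G = 7.467086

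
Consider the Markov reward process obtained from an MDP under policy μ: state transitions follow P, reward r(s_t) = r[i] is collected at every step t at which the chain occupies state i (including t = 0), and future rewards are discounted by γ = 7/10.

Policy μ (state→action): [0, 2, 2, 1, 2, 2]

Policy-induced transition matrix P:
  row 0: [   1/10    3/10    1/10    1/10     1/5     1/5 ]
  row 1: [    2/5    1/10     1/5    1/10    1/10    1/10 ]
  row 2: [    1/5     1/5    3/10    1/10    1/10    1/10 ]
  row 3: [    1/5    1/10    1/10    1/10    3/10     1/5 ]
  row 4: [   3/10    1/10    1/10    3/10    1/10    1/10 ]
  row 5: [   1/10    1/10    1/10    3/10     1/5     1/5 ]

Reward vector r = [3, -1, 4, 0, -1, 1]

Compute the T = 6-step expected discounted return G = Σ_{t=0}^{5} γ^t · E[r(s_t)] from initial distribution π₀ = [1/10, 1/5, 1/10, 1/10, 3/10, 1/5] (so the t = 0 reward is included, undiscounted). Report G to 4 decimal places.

t=0: π = [0.1000, 0.2000, 0.1000, 0.1000, 0.3000, 0.2000], E[r] = 0.4000, γ^t·E[r] = 0.400000, running G = 0.400000
t=1: π = [0.2400, 0.1300, 0.1400, 0.2000, 0.1500, 0.1400], E[r] = 1.1400, γ^t·E[r] = 0.798000, running G = 1.198000
t=2: π = [0.2030, 0.1620, 0.1410, 0.1580, 0.1780, 0.1580], E[r] = 0.9910, γ^t·E[r] = 0.485590, running G = 1.683590
t=3: π = [0.2141, 0.1547, 0.1444, 0.1672, 0.1677, 0.1519], E[r] = 1.0494, γ^t·E[r] = 0.359944, running G = 2.043534
t=4: π = [0.2111, 0.1573, 0.1444, 0.1639, 0.1700, 0.1533], E[r] = 1.0368, γ^t·E[r] = 0.248924, running G = 2.292458
t=5: π = [0.2120, 0.1567, 0.1446, 0.1647, 0.1692, 0.1528], E[r] = 1.0414, γ^t·E[r] = 0.175024, running G = 2.467482

G = 2.4675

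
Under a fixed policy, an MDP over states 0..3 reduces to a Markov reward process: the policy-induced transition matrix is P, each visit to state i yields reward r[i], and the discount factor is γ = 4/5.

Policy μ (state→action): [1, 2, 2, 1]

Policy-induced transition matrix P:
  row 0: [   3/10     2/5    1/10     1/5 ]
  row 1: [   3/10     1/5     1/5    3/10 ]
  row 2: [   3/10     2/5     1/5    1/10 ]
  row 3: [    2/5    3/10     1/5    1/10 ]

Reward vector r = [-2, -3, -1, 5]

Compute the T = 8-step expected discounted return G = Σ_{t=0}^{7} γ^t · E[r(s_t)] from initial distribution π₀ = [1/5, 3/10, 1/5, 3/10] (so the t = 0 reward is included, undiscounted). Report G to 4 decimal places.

t=0: π = [0.2000, 0.3000, 0.2000, 0.3000], E[r] = 0.0000, γ^t·E[r] = 0.000000, running G = 0.000000
t=1: π = [0.3300, 0.3100, 0.1800, 0.1800], E[r] = -0.8700, γ^t·E[r] = -0.696000, running G = -0.696000
t=2: π = [0.3180, 0.3200, 0.1670, 0.1950], E[r] = -0.7880, γ^t·E[r] = -0.504320, running G = -1.200320
t=3: π = [0.3195, 0.3165, 0.1682, 0.1958], E[r] = -0.7777, γ^t·E[r] = -0.398182, running G = -1.598502
t=4: π = [0.3196, 0.3171, 0.1681, 0.1953], E[r] = -0.7823, γ^t·E[r] = -0.320438, running G = -1.918941
t=5: π = [0.3195, 0.3171, 0.1680, 0.1954], E[r] = -0.7813, γ^t·E[r] = -0.256028, running G = -2.174969
t=6: π = [0.3195, 0.3171, 0.1680, 0.1954], E[r] = -0.7815, γ^t·E[r] = -0.204856, running G = -2.379825
t=7: π = [0.3195, 0.3171, 0.1680, 0.1954], E[r] = -0.7815, γ^t·E[r] = -0.163884, running G = -2.543709

G = -2.5437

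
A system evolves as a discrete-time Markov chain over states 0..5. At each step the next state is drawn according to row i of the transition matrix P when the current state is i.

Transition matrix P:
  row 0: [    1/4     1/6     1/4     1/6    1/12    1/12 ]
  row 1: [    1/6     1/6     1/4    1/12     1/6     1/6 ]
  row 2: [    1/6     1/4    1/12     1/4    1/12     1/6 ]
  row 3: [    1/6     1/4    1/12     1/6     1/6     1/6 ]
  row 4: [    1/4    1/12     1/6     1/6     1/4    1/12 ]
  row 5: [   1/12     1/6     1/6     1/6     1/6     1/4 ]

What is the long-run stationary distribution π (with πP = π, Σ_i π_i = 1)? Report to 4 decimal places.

π = [0.1817, 0.1821, 0.1691, 0.1656, 0.1499, 0.1517]

Balance equations π_j = Σ_i π_i·P[i][j]:
  π_0 = 1/4·π_0 + 1/6·π_1 + 1/6·π_2 + 1/6·π_3 + 1/4·π_4 + 1/12·π_5
  π_1 = 1/6·π_0 + 1/6·π_1 + 1/4·π_2 + 1/4·π_3 + 1/12·π_4 + 1/6·π_5
  π_2 = 1/4·π_0 + 1/4·π_1 + 1/12·π_2 + 1/12·π_3 + 1/6·π_4 + 1/6·π_5
  π_3 = 1/6·π_0 + 1/12·π_1 + 1/4·π_2 + 1/6·π_3 + 1/6·π_4 + 1/6·π_5
  π_4 = 1/12·π_0 + 1/6·π_1 + 1/12·π_2 + 1/6·π_3 + 1/4·π_4 + 1/6·π_5
  normalize: π_0 + π_1 + π_2 + π_3 + π_4 + π_5 = 1
Solving the linear system gives exactly π = [9493/52257, 9514/52257, 8836/52257, 8653/52257, 7835/52257, 2642/17419].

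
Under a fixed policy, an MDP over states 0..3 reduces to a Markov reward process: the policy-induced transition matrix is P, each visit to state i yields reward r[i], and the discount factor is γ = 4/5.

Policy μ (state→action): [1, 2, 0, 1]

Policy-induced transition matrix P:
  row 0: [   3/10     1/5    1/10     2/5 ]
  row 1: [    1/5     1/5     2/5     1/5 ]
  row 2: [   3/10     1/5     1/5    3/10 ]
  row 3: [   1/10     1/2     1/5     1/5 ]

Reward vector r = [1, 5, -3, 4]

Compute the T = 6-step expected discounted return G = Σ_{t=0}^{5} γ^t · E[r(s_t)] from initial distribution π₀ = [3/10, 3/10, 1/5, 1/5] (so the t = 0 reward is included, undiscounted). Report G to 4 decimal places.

G = 7.3433

t=0: π = [0.3000, 0.3000, 0.2000, 0.2000], E[r] = 2.0000, γ^t·E[r] = 2.000000, running G = 2.000000
t=1: π = [0.2300, 0.2600, 0.2300, 0.2800], E[r] = 1.9600, γ^t·E[r] = 1.568000, running G = 3.568000
t=2: π = [0.2180, 0.2840, 0.2290, 0.2690], E[r] = 2.0270, γ^t·E[r] = 1.297280, running G = 4.865280
t=3: π = [0.2178, 0.2807, 0.2350, 0.2665], E[r] = 1.9823, γ^t·E[r] = 1.014938, running G = 5.880218
t=4: π = [0.2186, 0.2800, 0.2344, 0.2671], E[r] = 1.9835, γ^t·E[r] = 0.812458, running G = 6.692676
t=5: π = [0.2186, 0.2801, 0.2341, 0.2672], E[r] = 1.9855, γ^t·E[r] = 0.650592, running G = 7.343268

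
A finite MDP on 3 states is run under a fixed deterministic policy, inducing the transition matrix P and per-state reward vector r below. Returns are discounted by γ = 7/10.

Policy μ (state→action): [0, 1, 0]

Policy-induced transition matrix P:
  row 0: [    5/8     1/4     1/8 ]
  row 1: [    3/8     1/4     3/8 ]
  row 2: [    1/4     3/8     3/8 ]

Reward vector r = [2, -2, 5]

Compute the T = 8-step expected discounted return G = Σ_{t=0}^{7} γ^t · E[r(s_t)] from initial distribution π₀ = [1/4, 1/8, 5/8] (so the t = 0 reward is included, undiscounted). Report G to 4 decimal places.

t=0: π = [0.2500, 0.1250, 0.6250], E[r] = 3.3750, γ^t·E[r] = 3.375000, running G = 3.375000
t=1: π = [0.3594, 0.3281, 0.3125], E[r] = 1.6250, γ^t·E[r] = 1.137500, running G = 4.512500
t=2: π = [0.4258, 0.2891, 0.2852], E[r] = 1.6992, γ^t·E[r] = 0.832617, running G = 5.345117
t=3: π = [0.4458, 0.2856, 0.2686], E[r] = 1.6631, γ^t·E[r] = 0.570438, running G = 5.915556
t=4: π = [0.4529, 0.2836, 0.2635], E[r] = 1.6564, γ^t·E[r] = 0.397695, running G = 6.313251
t=5: π = [0.4553, 0.2829, 0.2618], E[r] = 1.6536, γ^t·E[r] = 0.277915, running G = 6.591165
t=6: π = [0.4561, 0.2827, 0.2612], E[r] = 1.6527, γ^t·E[r] = 0.194433, running G = 6.785598
t=7: π = [0.4564, 0.2826, 0.2610], E[r] = 1.6523, γ^t·E[r] = 0.136077, running G = 6.921675

G = 6.9217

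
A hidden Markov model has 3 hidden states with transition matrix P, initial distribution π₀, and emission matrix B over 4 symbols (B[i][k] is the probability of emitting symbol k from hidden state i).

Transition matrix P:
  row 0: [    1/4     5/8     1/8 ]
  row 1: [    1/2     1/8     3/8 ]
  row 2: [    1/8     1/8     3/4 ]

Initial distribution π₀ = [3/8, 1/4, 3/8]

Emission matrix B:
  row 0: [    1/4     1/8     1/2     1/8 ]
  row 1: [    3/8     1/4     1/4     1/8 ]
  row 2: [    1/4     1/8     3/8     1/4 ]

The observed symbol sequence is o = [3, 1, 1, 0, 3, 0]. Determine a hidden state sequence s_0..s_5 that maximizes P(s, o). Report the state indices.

t=0: δ = [4.688e-02, 3.125e-02, 9.375e-02]  (obs o_0=3)
t=1: δ = [1.953e-03, 7.324e-03, 8.789e-03]  ψ = [1, 0, 2]  (obs o_1=1)
t=2: δ = [4.578e-04, 3.052e-04, 8.240e-04]  ψ = [1, 0, 2]  (obs o_2=1)
t=3: δ = [3.815e-05, 1.073e-04, 1.545e-04]  ψ = [1, 0, 2]  (obs o_3=0)
t=4: δ = [6.706e-06, 2.980e-06, 2.897e-05]  ψ = [1, 0, 2]  (obs o_4=3)
t=5: δ = [9.052e-07, 1.572e-06, 5.431e-06]  ψ = [2, 0, 2]  (obs o_5=0)
backtrack: best end state = 2; path = [2, 2, 2, 2, 2, 2]

path = [2, 2, 2, 2, 2, 2]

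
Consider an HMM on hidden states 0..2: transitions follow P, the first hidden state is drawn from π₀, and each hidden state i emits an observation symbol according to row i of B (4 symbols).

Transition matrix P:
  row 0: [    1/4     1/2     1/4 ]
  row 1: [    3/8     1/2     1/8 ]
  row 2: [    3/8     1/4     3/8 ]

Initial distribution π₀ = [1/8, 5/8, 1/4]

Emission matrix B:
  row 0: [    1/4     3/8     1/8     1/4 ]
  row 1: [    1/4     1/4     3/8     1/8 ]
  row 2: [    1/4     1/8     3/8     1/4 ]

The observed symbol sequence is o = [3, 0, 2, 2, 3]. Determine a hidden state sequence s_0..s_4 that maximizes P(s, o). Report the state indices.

t=0: δ = [3.125e-02, 7.812e-02, 6.250e-02]  (obs o_0=3)
t=1: δ = [7.324e-03, 9.766e-03, 5.859e-03]  ψ = [1, 1, 2]  (obs o_1=0)
t=2: δ = [4.578e-04, 1.831e-03, 8.240e-04]  ψ = [1, 1, 2]  (obs o_2=2)
t=3: δ = [8.583e-05, 3.433e-04, 1.159e-04]  ψ = [1, 1, 2]  (obs o_3=2)
t=4: δ = [3.219e-05, 2.146e-05, 1.086e-05]  ψ = [1, 1, 2]  (obs o_4=3)
backtrack: best end state = 0; path = [1, 1, 1, 1, 0]

path = [1, 1, 1, 1, 0]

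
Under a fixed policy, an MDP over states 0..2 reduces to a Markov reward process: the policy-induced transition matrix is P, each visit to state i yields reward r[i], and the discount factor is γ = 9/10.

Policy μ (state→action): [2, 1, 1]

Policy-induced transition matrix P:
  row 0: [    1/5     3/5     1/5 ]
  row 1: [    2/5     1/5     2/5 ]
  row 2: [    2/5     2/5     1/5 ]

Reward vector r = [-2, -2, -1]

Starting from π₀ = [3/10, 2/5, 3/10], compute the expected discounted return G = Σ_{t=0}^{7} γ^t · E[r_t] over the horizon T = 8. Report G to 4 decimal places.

G = -9.7855

t=0: π = [0.3000, 0.4000, 0.3000], E[r] = -1.7000, γ^t·E[r] = -1.700000, running G = -1.700000
t=1: π = [0.3400, 0.3800, 0.2800], E[r] = -1.7200, γ^t·E[r] = -1.548000, running G = -3.248000
t=2: π = [0.3320, 0.3920, 0.2760], E[r] = -1.7240, γ^t·E[r] = -1.396440, running G = -4.644440
t=3: π = [0.3336, 0.3880, 0.2784], E[r] = -1.7216, γ^t·E[r] = -1.255046, running G = -5.899486
t=4: π = [0.3333, 0.3891, 0.2776], E[r] = -1.7224, γ^t·E[r] = -1.130067, running G = -7.029553
t=5: π = [0.3333, 0.3888, 0.2778], E[r] = -1.7222, γ^t·E[r] = -1.016928, running G = -8.046481
t=6: π = [0.3333, 0.3889, 0.2778], E[r] = -1.7222, γ^t·E[r] = -0.915266, running G = -8.961746
t=7: π = [0.3333, 0.3889, 0.2778], E[r] = -1.7222, γ^t·E[r] = -0.823732, running G = -9.785479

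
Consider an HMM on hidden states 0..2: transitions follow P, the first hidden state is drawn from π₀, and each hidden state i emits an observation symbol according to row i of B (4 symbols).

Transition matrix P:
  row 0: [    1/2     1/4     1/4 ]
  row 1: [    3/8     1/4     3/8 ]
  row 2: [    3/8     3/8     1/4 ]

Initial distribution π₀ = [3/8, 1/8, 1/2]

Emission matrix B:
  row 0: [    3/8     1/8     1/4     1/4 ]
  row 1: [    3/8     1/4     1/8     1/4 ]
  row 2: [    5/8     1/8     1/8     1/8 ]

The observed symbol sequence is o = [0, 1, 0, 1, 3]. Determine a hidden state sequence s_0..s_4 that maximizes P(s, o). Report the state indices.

path = [2, 1, 2, 1, 0]

t=0: δ = [1.406e-01, 4.688e-02, 3.125e-01]  (obs o_0=0)
t=1: δ = [1.465e-02, 2.930e-02, 9.766e-03]  ψ = [2, 2, 2]  (obs o_1=1)
t=2: δ = [4.120e-03, 2.747e-03, 6.866e-03]  ψ = [1, 1, 1]  (obs o_2=0)
t=3: δ = [3.219e-04, 6.437e-04, 2.146e-04]  ψ = [2, 2, 2]  (obs o_3=1)
t=4: δ = [6.035e-05, 4.023e-05, 3.017e-05]  ψ = [1, 1, 1]  (obs o_4=3)
backtrack: best end state = 0; path = [2, 1, 2, 1, 0]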